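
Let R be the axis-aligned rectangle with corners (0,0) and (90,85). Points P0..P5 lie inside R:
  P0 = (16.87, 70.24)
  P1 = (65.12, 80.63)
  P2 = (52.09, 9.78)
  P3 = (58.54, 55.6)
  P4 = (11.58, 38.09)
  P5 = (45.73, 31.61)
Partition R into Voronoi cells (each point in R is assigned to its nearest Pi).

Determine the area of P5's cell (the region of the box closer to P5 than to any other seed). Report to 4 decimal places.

Area of P5's cell: 1034.0256

1. box [0,90]×[0,85]: [(0, 0) (90, 0) (90, 85) (0, 85)]
2. ⊥bis P5·P0 via (31.3,50.925): [(0, 27.5412) (0, 0) (90, 0) (90, 85) (76.9104, 85)]  |A|=5440.4075
3. ⊥bis P5·P1 via (55.425,56.12): [(44.1979, 60.5609) (0, 27.5412) (0, 0) (90, 0) (90, 42.4438)]  |A|=4305.8772
4. ⊥bis P5·P2 via (48.91,20.695): [(44.1979, 60.5609) (0, 27.5412) (0, 6.4455) (90, 32.6663) (90, 42.4438)]  |A|=2545.8505
5. ⊥bis P5·P3 via (52.135,43.605): [(34.2704, 53.1442) (0, 27.5412) (0, 6.4455) (78.7557, 29.3903)]  |A|=1807.209
6. ⊥bis P5·P4 via (28.655,34.85): [(34.2704, 53.1442) (31.7722, 51.2778) (24.6266, 13.6202) (78.7557, 29.3903)]  |A|=1034.0256
7. canonical 4-gon: [(34.2704, 53.1442) (31.7722, 51.2778) (24.6266, 13.6202) (78.7557, 29.3903)]
8. shoelace: 1034.0256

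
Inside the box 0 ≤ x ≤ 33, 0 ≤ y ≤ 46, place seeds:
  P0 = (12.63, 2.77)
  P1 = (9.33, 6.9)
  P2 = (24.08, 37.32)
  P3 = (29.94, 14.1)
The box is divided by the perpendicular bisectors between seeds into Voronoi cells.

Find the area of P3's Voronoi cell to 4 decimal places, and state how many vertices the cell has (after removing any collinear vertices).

Area of P3's cell: 330.5214 (5 vertices)

1. box [0,33]×[0,46]: [(0, 0) (33, 0) (33, 46) (0, 46)]
2. ⊥bis P3·P0 via (21.285,8.435): [(0, 40.9543) (26.806, 0) (33, 0) (33, 46) (0, 46)]  |A|=969.0898
3. ⊥bis P3·P1 via (19.635,10.5): [(19.2934, 11.4777) (26.806, 0) (33, 0) (33, 46) (7.2333, 46)]  |A|=795.5609
4. ⊥bis P3·P2 via (27.01,25.71): [(15.3495, 22.7673) (19.2934, 11.4777) (26.806, 0) (33, 0) (33, 27.2217)]  |A|=330.5214
5. canonical 5-gon: [(15.3495, 22.7673) (19.2934, 11.4777) (26.806, 0) (33, 0) (33, 27.2217)]
6. shoelace: 330.5214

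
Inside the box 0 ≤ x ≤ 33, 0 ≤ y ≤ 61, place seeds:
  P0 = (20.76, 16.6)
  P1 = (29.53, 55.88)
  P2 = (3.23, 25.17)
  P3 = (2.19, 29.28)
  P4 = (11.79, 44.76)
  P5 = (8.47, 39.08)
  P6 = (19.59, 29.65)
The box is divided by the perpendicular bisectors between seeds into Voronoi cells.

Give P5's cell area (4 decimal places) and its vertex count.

1. box [0,33]×[0,61]: [(0, 0) (33, 0) (33, 61) (0, 61)]
2. ⊥bis P5·P0 via (14.615,27.84): [(0, 19.8499) (33, 37.8912) (33, 61) (0, 61)]  |A|=1060.272
3. ⊥bis P5·P1 via (19,47.48): [(0, 19.8499) (28.5778, 35.4736) (8.2148, 61) (0, 61)]  |A|=692.8373
4. ⊥bis P5·P2 via (5.85,32.125): [(0, 34.3287) (15.6797, 28.4221) (28.5778, 35.4736) (8.2148, 61) (0, 61)]  |A|=579.3251
5. ⊥bis P5·P3 via (5.33,34.18): [(0, 37.5956) (12.3692, 29.6692) (15.6797, 28.4221) (28.5778, 35.4736) (8.2148, 61) (0, 61)]  |A|=559.1212
6. ⊥bis P5·P4 via (10.13,41.92): [(0, 47.8411) (0, 37.5956) (12.3692, 29.6692) (15.6797, 28.4221) (24.7444, 33.3778)]  |A|=212.596
7. ⊥bis P5·P6 via (14.03,34.365): [(17.0211, 37.8921) (0, 47.8411) (0, 37.5956) (10.8652, 30.633)]  |A|=148.0611
8. canonical 4-gon: [(17.0211, 37.8921) (0, 47.8411) (0, 37.5956) (10.8652, 30.633)]
9. shoelace: 148.0611

Area of P5's cell: 148.0611 (4 vertices)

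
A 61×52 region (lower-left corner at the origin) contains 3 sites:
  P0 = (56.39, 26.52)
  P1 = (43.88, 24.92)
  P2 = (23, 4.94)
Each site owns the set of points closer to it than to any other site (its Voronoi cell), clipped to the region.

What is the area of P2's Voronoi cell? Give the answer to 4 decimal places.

Area of P2's cell: 1190.2099

1. box [0,61]×[0,52]: [(0, 0) (61, 0) (61, 52) (0, 52)]
2. ⊥bis P2·P0 via (39.695,15.73): [(0, 0) (49.8613, 0) (16.2537, 52) (0, 52)]  |A|=1718.9893
3. ⊥bis P2·P1 via (33.44,14.93): [(0, 49.8763) (0, 0) (47.7265, 0)]  |A|=1190.2099
4. canonical 3-gon: [(0, 49.8763) (0, 0) (47.7265, 0)]
5. shoelace: 1190.2099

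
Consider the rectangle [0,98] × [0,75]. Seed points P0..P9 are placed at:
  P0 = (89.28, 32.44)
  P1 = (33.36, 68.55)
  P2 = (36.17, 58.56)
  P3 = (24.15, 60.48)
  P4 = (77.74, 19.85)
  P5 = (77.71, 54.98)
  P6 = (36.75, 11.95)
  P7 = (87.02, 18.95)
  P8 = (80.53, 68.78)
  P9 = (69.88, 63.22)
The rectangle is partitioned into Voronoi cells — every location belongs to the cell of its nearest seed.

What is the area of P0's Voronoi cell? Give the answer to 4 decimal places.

Area of P0's cell: 429.2671

1. box [0,98]×[0,75]: [(0, 0) (98, 0) (98, 75) (0, 75)]
2. ⊥bis P0·P1 via (61.32,50.495): [(28.7132, 0) (98, 0) (98, 75) (77.144, 75)]  |A|=3380.3582
3. ⊥bis P0·P2 via (62.725,45.5): [(40.3477, 0) (98, 0) (98, 75) (77.2334, 75)]  |A|=2940.7107
4. ⊥bis P0·P3 via (56.715,46.46): [(40.3477, 0) (98, 0) (98, 75) (77.2334, 75)]  |A|=2940.7107
5. ⊥bis P0·P4 via (83.51,26.145): [(62.6221, 45.2908) (98, 12.8635) (98, 75) (77.2334, 75)]  |A|=1407.6088
6. ⊥bis P0·P5 via (83.495,43.71): [(71.2206, 37.4094) (98, 12.8635) (98, 51.1556)]  |A|=512.7192
7. ⊥bis P0·P6 via (63.015,22.195): [(71.2206, 37.4094) (98, 12.8635) (98, 51.1556)]  |A|=512.7192
8. ⊥bis P0·P7 via (88.15,25.695): [(71.2206, 37.4094) (83.073, 26.5456) (98, 24.0448) (98, 51.1556)]  |A|=429.2671
9. ⊥bis P0·P8 via (84.905,50.61): [(71.2206, 37.4094) (83.073, 26.5456) (98, 24.0448) (98, 51.1556)]  |A|=429.2671
10. ⊥bis P0·P9 via (79.58,47.83): [(71.2206, 37.4094) (83.073, 26.5456) (98, 24.0448) (98, 51.1556)]  |A|=429.2671
11. canonical 4-gon: [(71.2206, 37.4094) (83.073, 26.5456) (98, 24.0448) (98, 51.1556)]
12. shoelace: 429.2671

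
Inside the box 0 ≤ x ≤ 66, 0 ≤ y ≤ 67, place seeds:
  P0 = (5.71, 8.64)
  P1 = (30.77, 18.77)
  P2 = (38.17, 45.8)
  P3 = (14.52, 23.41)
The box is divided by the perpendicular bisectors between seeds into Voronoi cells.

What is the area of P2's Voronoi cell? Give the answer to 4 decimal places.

Area of P2's cell: 1990.5515

1. box [0,66]×[0,67]: [(0, 0) (66, 0) (66, 67) (0, 67)]
2. ⊥bis P2·P0 via (21.94,27.22): [(0, 46.385) (53.1013, 0) (66, 0) (66, 67) (0, 67)]  |A|=3190.4478
3. ⊥bis P2·P1 via (34.47,32.285): [(0, 46.385) (7.7752, 39.5932) (66, 23.653) (66, 67) (0, 67)]  |A|=2246.5003
4. ⊥bis P2·P3 via (26.345,34.605): [(0, 62.4326) (26.4672, 34.4759) (66, 23.653) (66, 67) (0, 67)]  |A|=1990.5515
5. canonical 5-gon: [(0, 62.4326) (26.4672, 34.4759) (66, 23.653) (66, 67) (0, 67)]
6. shoelace: 1990.5515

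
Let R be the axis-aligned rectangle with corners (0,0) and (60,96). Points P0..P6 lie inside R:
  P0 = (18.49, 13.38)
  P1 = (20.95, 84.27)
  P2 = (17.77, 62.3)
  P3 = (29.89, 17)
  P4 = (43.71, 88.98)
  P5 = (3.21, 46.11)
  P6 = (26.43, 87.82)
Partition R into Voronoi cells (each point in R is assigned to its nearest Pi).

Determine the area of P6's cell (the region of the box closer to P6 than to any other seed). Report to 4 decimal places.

Area of P6's cell: 252.2411

1. box [0,60]×[0,96]: [(0, 0) (60, 0) (60, 96) (0, 96)]
2. ⊥bis P6·P0 via (22.46,50.6): [(0, 52.9957) (60, 46.5959) (60, 96) (0, 96)]  |A|=2772.2544
3. ⊥bis P6·P1 via (23.69,86.045): [(48.4473, 47.8281) (60, 46.5959) (60, 96) (17.241, 96)]  |A|=1315.2655
4. ⊥bis P6·P2 via (22.1,75.06): [(33.2593, 71.2732) (60, 62.1989) (60, 96) (17.241, 96)]  |A|=980.5778
5. ⊥bis P6·P3 via (28.16,52.41): [(33.2593, 71.2732) (60, 62.1989) (60, 96) (17.241, 96)]  |A|=980.5778
6. ⊥bis P6·P4 via (35.07,88.4): [(33.2593, 71.2732) (36.2887, 70.2452) (34.5598, 96) (17.241, 96)]  |A|=252.2411
7. ⊥bis P6·P5 via (14.82,66.965): [(33.2593, 71.2732) (36.2887, 70.2452) (34.5598, 96) (17.241, 96)]  |A|=252.2411
8. canonical 4-gon: [(33.2593, 71.2732) (36.2887, 70.2452) (34.5598, 96) (17.241, 96)]
9. shoelace: 252.2411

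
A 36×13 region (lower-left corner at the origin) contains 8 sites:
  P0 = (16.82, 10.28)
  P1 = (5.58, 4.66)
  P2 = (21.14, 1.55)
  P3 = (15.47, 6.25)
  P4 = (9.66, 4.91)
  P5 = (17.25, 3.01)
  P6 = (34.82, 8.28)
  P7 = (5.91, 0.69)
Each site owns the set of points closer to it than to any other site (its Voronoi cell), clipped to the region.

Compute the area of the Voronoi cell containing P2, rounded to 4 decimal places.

1. box [0,36]×[0,13]: [(0, 0) (36, 0) (36, 13) (0, 13)]
2. ⊥bis P2·P0 via (18.98,5.915): [(7.0268, 0) (36, 0) (36, 13) (33.2976, 13)]  |A|=205.8916
3. ⊥bis P2·P1 via (13.36,3.105): [(13.3664, 3.1371) (12.7394, 0) (36, 0) (36, 13) (33.2976, 13)]  |A|=196.9309
4. ⊥bis P2·P3 via (18.305,3.9): [(20.6675, 6.75) (15.0722, 0) (36, 0) (36, 13) (33.2976, 13)]  |A|=178.7381
5. ⊥bis P2·P4 via (15.4,3.23): [(20.6675, 6.75) (15.0722, 0) (36, 0) (36, 13) (33.2976, 13)]  |A|=178.7381
6. ⊥bis P2·P5 via (19.195,2.28): [(20.9195, 6.8748) (18.3393, 0) (36, 0) (36, 13) (33.2976, 13)]  |A|=167.0062
7. ⊥bis P2·P6 via (27.98,4.915): [(25.8223, 9.3009) (20.9195, 6.8748) (18.3393, 0) (30.398, 0)]  |A|=69.8012
8. ⊥bis P2·P7 via (13.525,1.12): [(25.8223, 9.3009) (20.9195, 6.8748) (18.3393, 0) (30.398, 0)]  |A|=69.8012
9. canonical 4-gon: [(25.8223, 9.3009) (20.9195, 6.8748) (18.3393, 0) (30.398, 0)]
10. shoelace: 69.8012

Area of P2's cell: 69.8012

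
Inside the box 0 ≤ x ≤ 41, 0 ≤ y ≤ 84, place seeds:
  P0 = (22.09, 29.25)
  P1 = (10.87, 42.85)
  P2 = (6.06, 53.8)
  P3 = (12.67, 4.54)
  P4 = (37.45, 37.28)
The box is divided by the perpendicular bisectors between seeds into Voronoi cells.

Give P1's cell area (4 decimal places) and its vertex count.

1. box [0,41]×[0,84]: [(0, 0) (41, 0) (41, 84) (0, 84)]
2. ⊥bis P1·P0 via (16.48,36.05): [(0, 22.454) (41, 56.279) (41, 84) (0, 84)]  |A|=1829.9735
3. ⊥bis P1·P2 via (8.465,48.325): [(0, 44.6066) (0, 22.454) (41, 56.279) (41, 62.6166)]  |A|=584.0494
4. ⊥bis P1·P3 via (11.77,23.695): [(0, 44.6066) (0, 23.142) (0.8843, 23.1835) (41, 56.279) (41, 62.6166)]  |A|=583.7452
5. ⊥bis P1·P4 via (24.16,40.065): [(27.6576, 56.7557) (0, 44.6066) (0, 23.142) (0.8843, 23.1835) (24.748, 42.8711)]  |A|=448.1455
6. canonical 5-gon: [(27.6576, 56.7557) (0, 44.6066) (0, 23.142) (0.8843, 23.1835) (24.748, 42.8711)]
7. shoelace: 448.1455

Area of P1's cell: 448.1455 (5 vertices)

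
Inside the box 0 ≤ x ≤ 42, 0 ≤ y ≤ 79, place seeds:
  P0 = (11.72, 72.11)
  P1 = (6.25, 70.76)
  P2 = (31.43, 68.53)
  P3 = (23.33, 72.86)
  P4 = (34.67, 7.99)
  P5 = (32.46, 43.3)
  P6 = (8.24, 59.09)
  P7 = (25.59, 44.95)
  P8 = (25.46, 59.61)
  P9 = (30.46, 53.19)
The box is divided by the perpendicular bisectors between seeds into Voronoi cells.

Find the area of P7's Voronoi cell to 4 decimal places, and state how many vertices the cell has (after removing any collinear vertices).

Area of P7's cell: 629.0193 (6 vertices)

1. box [0,42]×[0,79]: [(0, 0) (42, 0) (42, 79) (0, 79)]
2. ⊥bis P7·P0 via (18.655,58.53): [(0, 49.0033) (0, 0) (42, 0) (42, 70.4518)]  |A|=2508.5566
3. ⊥bis P7·P1 via (15.92,57.855): [(12.8958, 55.5889) (0, 45.9258) (0, 0) (42, 0) (42, 70.4518)]  |A|=2488.7131
4. ⊥bis P7·P2 via (28.51,56.74): [(19.5131, 58.9682) (12.8958, 55.5889) (0, 45.9258) (0, 0) (42, 0) (42, 53.399)]  |A|=2296.9811
5. ⊥bis P7·P3 via (24.46,58.905): [(20.9244, 58.6187) (18.4338, 58.417) (12.8958, 55.5889) (0, 45.9258) (0, 0) (42, 0) (42, 53.399)]  |A|=2296.4035
6. ⊥bis P7·P4 via (30.13,26.47): [(20.9244, 58.6187) (18.4338, 58.417) (12.8958, 55.5889) (0, 45.9258) (0, 19.0679) (42, 29.3861) (42, 53.399)]  |A|=1278.8685
7. ⊥bis P7·P5 via (29.025,44.125): [(31.8558, 55.9114) (20.9244, 58.6187) (18.4338, 58.417) (12.8958, 55.5889) (0, 45.9258) (0, 19.0679) (24.4495, 25.0745)]  |A|=902.4386
8. ⊥bis P7·P6 via (16.915,52.02): [(31.8558, 55.9114) (22.063, 58.3367) (0, 31.265) (0, 19.0679) (24.4495, 25.0745)]  |A|=708.3135
9. ⊥bis P7·P8 via (25.525,52.28): [(30.9953, 52.3285) (17.0658, 52.205) (0, 31.265) (0, 19.0679) (24.4495, 25.0745)]  |A|=647.3297
10. ⊥bis P7·P9 via (28.025,49.07): [(29.9407, 47.9378) (22.637, 52.2544) (17.0658, 52.205) (0, 31.265) (0, 19.0679) (24.4495, 25.0745)]  |A|=629.0193
11. canonical 6-gon: [(29.9407, 47.9378) (22.637, 52.2544) (17.0658, 52.205) (0, 31.265) (0, 19.0679) (24.4495, 25.0745)]
12. shoelace: 629.0193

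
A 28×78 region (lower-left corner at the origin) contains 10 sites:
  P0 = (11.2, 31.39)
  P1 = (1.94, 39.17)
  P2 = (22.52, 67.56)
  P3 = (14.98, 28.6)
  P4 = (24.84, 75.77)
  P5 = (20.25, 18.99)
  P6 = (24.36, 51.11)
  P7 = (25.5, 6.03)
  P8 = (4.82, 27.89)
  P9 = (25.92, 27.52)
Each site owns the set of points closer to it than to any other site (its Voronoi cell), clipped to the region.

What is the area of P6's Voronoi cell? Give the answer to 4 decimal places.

1. box [0,28]×[0,78]: [(0, 0) (28, 0) (28, 78) (0, 78)]
2. ⊥bis P6·P0 via (17.78,41.25): [(0, 53.1154) (28, 34.4298) (28, 78) (0, 78)]  |A|=958.3684
3. ⊥bis P6·P1 via (13.15,45.14): [(0, 69.832) (13.8111, 43.8986) (28, 34.4298) (28, 78) (0, 78)]  |A|=842.9304
4. ⊥bis P6·P2 via (23.44,59.335): [(6.5938, 57.4507) (13.8111, 43.8986) (28, 34.4298) (28, 59.8451)]  |A|=333.9969
5. ⊥bis P6·P3 via (19.67,39.855): [(6.5938, 57.4507) (13.8111, 43.8986) (20.2035, 39.6327) (28, 36.3839) (28, 59.8451)]  |A|=326.3794
6. ⊥bis P6·P4 via (24.6,63.44): [(6.5938, 57.4507) (13.8111, 43.8986) (20.2035, 39.6327) (28, 36.3839) (28, 59.8451)]  |A|=326.3794
7. ⊥bis P6·P5 via (22.305,35.05): [(6.5938, 57.4507) (13.8111, 43.8986) (20.2035, 39.6327) (28, 36.3839) (28, 59.8451)]  |A|=326.3794
8. ⊥bis P6·P7 via (24.93,28.57): [(6.5938, 57.4507) (13.8111, 43.8986) (20.2035, 39.6327) (28, 36.3839) (28, 59.8451)]  |A|=326.3794
9. ⊥bis P6·P8 via (14.59,39.5): [(6.5938, 57.4507) (13.8111, 43.8986) (20.2035, 39.6327) (28, 36.3839) (28, 59.8451)]  |A|=326.3794
10. ⊥bis P6·P9 via (25.14,39.315): [(6.5938, 57.4507) (13.8111, 43.8986) (20.2035, 39.6327) (21.5376, 39.0768) (28, 39.5041) (28, 59.8451)]  |A|=316.2971
11. canonical 6-gon: [(6.5938, 57.4507) (13.8111, 43.8986) (20.2035, 39.6327) (21.5376, 39.0768) (28, 39.5041) (28, 59.8451)]
12. shoelace: 316.2971

Area of P6's cell: 316.2971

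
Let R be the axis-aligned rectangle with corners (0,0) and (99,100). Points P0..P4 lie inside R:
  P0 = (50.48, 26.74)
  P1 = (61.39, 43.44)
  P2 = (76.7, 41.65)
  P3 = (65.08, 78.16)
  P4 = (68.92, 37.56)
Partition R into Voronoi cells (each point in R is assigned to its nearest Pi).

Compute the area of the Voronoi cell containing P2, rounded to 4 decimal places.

1. box [0,99]×[0,100]: [(0, 0) (99, 0) (99, 100) (0, 100)]
2. ⊥bis P2·P0 via (63.59,34.195): [(83.035, 0) (99, 0) (99, 100) (26.17, 100)]  |A|=4439.7511
3. ⊥bis P2·P1 via (69.045,42.545): [(67.3049, 27.6621) (83.035, 0) (99, 0) (99, 100) (75.7625, 100)]  |A|=2646.0433
4. ⊥bis P2·P3 via (70.89,59.905): [(71.0818, 59.966) (67.3049, 27.6621) (83.035, 0) (99, 0) (99, 68.8515)]  |A|=1746.0941
5. ⊥bis P2·P4 via (72.81,39.605): [(71.0818, 59.966) (69.4488, 45.9987) (93.6306, 0) (99, 0) (99, 68.8515)]  |A|=1328.5317
6. canonical 5-gon: [(71.0818, 59.966) (69.4488, 45.9987) (93.6306, 0) (99, 0) (99, 68.8515)]
7. shoelace: 1328.5317

Area of P2's cell: 1328.5317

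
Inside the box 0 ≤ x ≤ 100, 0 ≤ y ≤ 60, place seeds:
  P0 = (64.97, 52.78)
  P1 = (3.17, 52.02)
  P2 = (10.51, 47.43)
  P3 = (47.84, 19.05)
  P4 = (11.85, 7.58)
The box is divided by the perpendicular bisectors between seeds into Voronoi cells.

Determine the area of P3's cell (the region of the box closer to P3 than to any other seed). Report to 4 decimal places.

1. box [0,100]×[0,60]: [(0, 0) (100, 0) (100, 60) (0, 60)]
2. ⊥bis P3·P0 via (56.405,35.915): [(0, 0) (100, 0) (100, 13.775) (8.9802, 60) (0, 60)]  |A|=3896.3044
3. ⊥bis P3·P1 via (25.505,35.535): [(0, 0.9791) (0, 0) (100, 0) (100, 13.775) (34.1336, 47.2257)]  |A|=2831.6474
4. ⊥bis P3·P2 via (29.175,33.24): [(3.9044, 0) (100, 0) (100, 13.775) (38.2271, 45.1468)]  |A|=2594.6638
5. ⊥bis P3·P4 via (29.845,13.315): [(25.1727, 27.9755) (34.0885, 0) (100, 0) (100, 13.775) (38.2271, 45.1468)]  |A|=2172.4562
6. canonical 5-gon: [(25.1727, 27.9755) (34.0885, 0) (100, 0) (100, 13.775) (38.2271, 45.1468)]
7. shoelace: 2172.4562

Area of P3's cell: 2172.4562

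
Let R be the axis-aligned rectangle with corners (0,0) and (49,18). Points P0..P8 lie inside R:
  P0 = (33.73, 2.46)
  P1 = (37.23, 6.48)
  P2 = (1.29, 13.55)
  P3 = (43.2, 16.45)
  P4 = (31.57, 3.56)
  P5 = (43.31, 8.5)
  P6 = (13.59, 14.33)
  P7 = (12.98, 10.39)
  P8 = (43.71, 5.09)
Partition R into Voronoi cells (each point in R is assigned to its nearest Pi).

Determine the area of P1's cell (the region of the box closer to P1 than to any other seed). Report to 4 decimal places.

Area of P1's cell: 91.5959

1. box [0,49]×[0,18]: [(0, 0) (49, 0) (49, 18) (0, 18)]
2. ⊥bis P1·P0 via (35.48,4.47): [(40.6141, 0) (49, 0) (49, 18) (19.9398, 18)]  |A|=337.0145
3. ⊥bis P1·P2 via (19.26,10.015): [(20.7005, 17.3377) (40.6141, 0) (49, 0) (49, 18) (20.8308, 18)]  |A|=336.7195
4. ⊥bis P1·P3 via (40.215,11.465): [(20.7005, 17.3377) (40.6141, 0) (49, 0) (49, 6.2046) (29.3014, 18) (20.8308, 18)]  |A|=220.543
5. ⊥bis P1·P4 via (34.4,5.02): [(34.0345, 5.7286) (40.6141, 0) (49, 0) (49, 6.2046) (29.3014, 18) (27.7036, 18)]  |A|=173.2017
6. ⊥bis P1·P5 via (40.27,7.49): [(34.0345, 5.7286) (40.6141, 0) (42.7585, 0) (38.635, 12.4111) (29.3014, 18) (27.7036, 18)]  |A|=102.3145
7. ⊥bis P1·P6 via (25.41,10.405): [(27.8426, 17.7306) (34.0345, 5.7286) (40.6141, 0) (42.7585, 0) (38.635, 12.4111) (29.3014, 18) (27.932, 18)]  |A|=102.2837
8. ⊥bis P1·P7 via (25.105,8.435): [(27.8426, 17.7306) (34.0345, 5.7286) (40.6141, 0) (42.7585, 0) (38.635, 12.4111) (29.3014, 18) (27.932, 18)]  |A|=102.2837
9. ⊥bis P1·P8 via (40.47,5.785): [(27.8426, 17.7306) (34.0345, 5.7286) (39.447, 1.0161) (40.6138, 6.4553) (38.635, 12.4111) (29.3014, 18) (27.932, 18)]  |A|=91.5959
10. canonical 7-gon: [(27.8426, 17.7306) (34.0345, 5.7286) (39.447, 1.0161) (40.6138, 6.4553) (38.635, 12.4111) (29.3014, 18) (27.932, 18)]
11. shoelace: 91.5959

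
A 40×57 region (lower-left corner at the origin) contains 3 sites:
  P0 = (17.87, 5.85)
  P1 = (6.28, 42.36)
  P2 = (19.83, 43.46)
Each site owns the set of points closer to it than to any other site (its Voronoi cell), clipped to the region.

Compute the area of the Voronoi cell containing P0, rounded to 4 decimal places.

Area of P0's cell: 944.8528

1. box [0,40]×[0,57]: [(0, 0) (40, 0) (40, 57) (0, 57)]
2. ⊥bis P0·P1 via (12.075,24.105): [(0, 20.2718) (0, 0) (40, 0) (40, 32.9697)]  |A|=1064.8308
3. ⊥bis P0·P2 via (18.85,24.655): [(14.5186, 24.8807) (0, 20.2718) (0, 0) (40, 0) (40, 23.5528)]  |A|=944.8528
4. canonical 5-gon: [(14.5186, 24.8807) (0, 20.2718) (0, 0) (40, 0) (40, 23.5528)]
5. shoelace: 944.8528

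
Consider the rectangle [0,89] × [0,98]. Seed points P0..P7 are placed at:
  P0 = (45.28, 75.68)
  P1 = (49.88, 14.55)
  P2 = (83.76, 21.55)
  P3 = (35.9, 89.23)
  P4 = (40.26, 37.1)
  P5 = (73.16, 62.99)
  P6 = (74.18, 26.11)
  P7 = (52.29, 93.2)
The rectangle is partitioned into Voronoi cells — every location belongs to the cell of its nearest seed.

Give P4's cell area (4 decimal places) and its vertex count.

Area of P4's cell: 2271.8273 (6 vertices)

1. box [0,89]×[0,98]: [(0, 0) (89, 0) (89, 98) (0, 98)]
2. ⊥bis P4·P0 via (42.77,56.39): [(0, 61.9552) (0, 0) (89, 0) (89, 50.3746)]  |A|=4998.6755
3. ⊥bis P4·P1 via (45.07,25.825): [(0, 61.9552) (0, 6.5978) (89, 44.5659) (89, 50.3746)]  |A|=2721.8923
4. ⊥bis P4·P2 via (62.01,29.325): [(70.3998, 52.7948) (0, 61.9552) (0, 6.5978) (63.5819, 33.7223)]  |A|=2462.4423
5. ⊥bis P4·P3 via (38.08,63.165): [(70.3998, 52.7948) (9.24, 60.7529) (0, 59.9801) (0, 6.5978) (63.5819, 33.7223)]  |A|=2453.3174
6. ⊥bis P4·P5 via (56.71,50.045): [(65.4476, 38.9415) (52.7376, 55.093) (9.24, 60.7529) (0, 59.9801) (0, 6.5978) (63.5819, 33.7223)]  |A|=2325.2869
7. ⊥bis P4·P6 via (57.22,31.605): [(61.3033, 44.208) (52.7376, 55.093) (9.24, 60.7529) (0, 59.9801) (0, 6.5978) (56.9957, 30.9126)]  |A|=2271.8273
8. ⊥bis P4·P7 via (46.275,65.15): [(61.3033, 44.208) (52.7376, 55.093) (9.24, 60.7529) (0, 59.9801) (0, 6.5978) (56.9957, 30.9126)]  |A|=2271.8273
9. canonical 6-gon: [(61.3033, 44.208) (52.7376, 55.093) (9.24, 60.7529) (0, 59.9801) (0, 6.5978) (56.9957, 30.9126)]
10. shoelace: 2271.8273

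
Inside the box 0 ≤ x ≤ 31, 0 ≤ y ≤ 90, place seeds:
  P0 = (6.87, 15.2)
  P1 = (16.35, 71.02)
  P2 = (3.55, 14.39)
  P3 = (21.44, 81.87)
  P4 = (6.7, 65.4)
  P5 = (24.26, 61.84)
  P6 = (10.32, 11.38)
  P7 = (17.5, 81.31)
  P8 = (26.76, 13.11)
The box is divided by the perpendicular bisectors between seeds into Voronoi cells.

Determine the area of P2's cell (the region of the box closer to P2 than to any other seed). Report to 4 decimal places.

1. box [0,31]×[0,90]: [(0, 0) (31, 0) (31, 90) (0, 90)]
2. ⊥bis P2·P0 via (5.21,14.795): [(0, 36.1496) (0, 0) (8.8196, 0)]  |A|=159.4128
3. ⊥bis P2·P1 via (9.95,42.705): [(0, 36.1496) (0, 0) (8.8196, 0)]  |A|=159.4128
4. ⊥bis P2·P3 via (12.495,48.13): [(0, 36.1496) (0, 0) (8.8196, 0)]  |A|=159.4128
5. ⊥bis P2·P4 via (5.125,39.895): [(0, 36.1496) (0, 0) (8.8196, 0)]  |A|=159.4128
6. ⊥bis P2·P5 via (13.905,38.115): [(0, 36.1496) (0, 0) (8.8196, 0)]  |A|=159.4128
7. ⊥bis P2·P6 via (6.935,12.885): [(6.1221, 11.0566) (0, 36.1496) (0, 0) (1.2062, 0)]  |A|=117.3236
8. ⊥bis P2·P7 via (10.525,47.85): [(6.1221, 11.0566) (0, 36.1496) (0, 0) (1.2062, 0)]  |A|=117.3236
9. ⊥bis P2·P8 via (15.155,13.75): [(6.1221, 11.0566) (0, 36.1496) (0, 0) (1.2062, 0)]  |A|=117.3236
10. canonical 4-gon: [(6.1221, 11.0566) (0, 36.1496) (0, 0) (1.2062, 0)]
11. shoelace: 117.3236

Area of P2's cell: 117.3236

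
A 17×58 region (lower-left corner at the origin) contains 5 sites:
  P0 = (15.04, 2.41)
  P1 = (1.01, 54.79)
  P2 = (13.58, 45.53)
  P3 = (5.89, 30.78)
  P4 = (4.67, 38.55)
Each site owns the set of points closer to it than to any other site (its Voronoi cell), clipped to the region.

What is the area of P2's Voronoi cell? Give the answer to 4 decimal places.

1. box [0,17]×[0,58]: [(0, 0) (17, 0) (17, 58) (0, 58)]
2. ⊥bis P2·P0 via (14.31,23.97): [(0, 23.4855) (17, 24.0611) (17, 58) (0, 58)]  |A|=581.8543
3. ⊥bis P2·P1 via (7.295,50.16): [(0, 40.2574) (0, 23.4855) (17, 24.0611) (17, 58) (13.0705, 58)]  |A|=465.9016
4. ⊥bis P2·P3 via (9.735,38.155): [(1.5824, 42.4054) (17, 34.3673) (17, 58) (13.0705, 58)]  |A|=212.8187
5. ⊥bis P2·P4 via (9.125,42.04): [(5.0991, 47.1791) (13.8485, 36.0104) (17, 34.3673) (17, 58) (13.0705, 58)]  |A|=172.2966
6. canonical 5-gon: [(5.0991, 47.1791) (13.8485, 36.0104) (17, 34.3673) (17, 58) (13.0705, 58)]
7. shoelace: 172.2966

Area of P2's cell: 172.2966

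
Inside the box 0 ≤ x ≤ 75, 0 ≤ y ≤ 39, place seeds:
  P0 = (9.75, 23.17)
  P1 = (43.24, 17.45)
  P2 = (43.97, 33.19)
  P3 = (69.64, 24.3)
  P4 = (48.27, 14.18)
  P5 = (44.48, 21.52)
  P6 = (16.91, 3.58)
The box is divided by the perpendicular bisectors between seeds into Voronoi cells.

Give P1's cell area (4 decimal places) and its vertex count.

Area of P1's cell: 262.0043 (4 vertices)

1. box [0,75]×[0,39]: [(0, 0) (75, 0) (75, 39) (0, 39)]
2. ⊥bis P1·P0 via (26.495,20.31): [(23.0261, 0) (75, 0) (75, 39) (29.6872, 39)]  |A|=1897.0905
3. ⊥bis P1·P2 via (43.605,25.32): [(27.4784, 26.0679) (23.0261, 0) (75, 0) (75, 23.8639)]  |A|=1244.4517
4. ⊥bis P1·P3 via (56.44,20.875): [(55.4289, 24.7716) (27.4784, 26.0679) (23.0261, 0) (61.8564, 0)]  |A|=848.1367
5. ⊥bis P1·P4 via (45.755,15.815): [(51.6904, 24.945) (27.4784, 26.0679) (23.0261, 0) (35.4737, 0)]  |A|=473.3302
6. ⊥bis P1·P5 via (43.86,19.485): [(47.4331, 18.3964) (27.22, 24.5547) (23.0261, 0) (35.4737, 0)]  |A|=375.5727
7. ⊥bis P1·P6 via (30.075,10.515): [(35.5512, 0.1193) (47.4331, 18.3964) (27.22, 24.5547) (26.1082, 18.0453)]  |A|=262.0043
8. canonical 4-gon: [(35.5512, 0.1193) (47.4331, 18.3964) (27.22, 24.5547) (26.1082, 18.0453)]
9. shoelace: 262.0043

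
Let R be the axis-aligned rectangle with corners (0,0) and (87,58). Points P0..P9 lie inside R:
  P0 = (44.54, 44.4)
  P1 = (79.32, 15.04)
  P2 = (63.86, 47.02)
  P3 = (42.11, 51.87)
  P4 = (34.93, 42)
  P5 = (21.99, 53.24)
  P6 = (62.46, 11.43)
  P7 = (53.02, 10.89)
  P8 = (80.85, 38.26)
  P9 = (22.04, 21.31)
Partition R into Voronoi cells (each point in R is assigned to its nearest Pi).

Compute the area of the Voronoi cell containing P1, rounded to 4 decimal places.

1. box [0,87]×[0,58]: [(0, 0) (87, 0) (87, 58) (0, 58)]
2. ⊥bis P1·P0 via (61.93,29.72): [(36.8415, 0) (87, 0) (87, 58) (85.8029, 58)]  |A|=1489.3123
3. ⊥bis P1·P2 via (71.59,31.03): [(57.1382, 24.0436) (36.8415, 0) (87, 0) (87, 38.4796)]  |A|=1177.5313
4. ⊥bis P1·P3 via (60.715,33.455): [(57.1382, 24.0436) (36.8415, 0) (87, 0) (87, 38.4796)]  |A|=1177.5313
5. ⊥bis P1·P4 via (57.125,28.52): [(57.1382, 24.0436) (47.4001, 12.5078) (39.8035, 0) (87, 0) (87, 38.4796)]  |A|=1159.0068
6. ⊥bis P1·P5 via (50.655,34.14): [(57.1382, 24.0436) (47.4001, 12.5078) (39.8035, 0) (87, 0) (87, 38.4796)]  |A|=1159.0068
7. ⊥bis P1·P6 via (70.89,13.235): [(67.5029, 29.0542) (73.7238, 0) (87, 0) (87, 38.4796)]  |A|=567.9852
8. ⊥bis P1·P7 via (66.17,12.965): [(67.5029, 29.0542) (73.7238, 0) (87, 0) (87, 38.4796)]  |A|=567.9852
9. ⊥bis P1·P8 via (80.085,26.65): [(67.8449, 27.4565) (73.7238, 0) (87, 0) (87, 26.1944)]  |A|=433.1359
10. ⊥bis P1·P9 via (50.68,18.175): [(67.8449, 27.4565) (73.7238, 0) (87, 0) (87, 26.1944)]  |A|=433.1359
11. canonical 4-gon: [(67.8449, 27.4565) (73.7238, 0) (87, 0) (87, 26.1944)]
12. shoelace: 433.1359

Area of P1's cell: 433.1359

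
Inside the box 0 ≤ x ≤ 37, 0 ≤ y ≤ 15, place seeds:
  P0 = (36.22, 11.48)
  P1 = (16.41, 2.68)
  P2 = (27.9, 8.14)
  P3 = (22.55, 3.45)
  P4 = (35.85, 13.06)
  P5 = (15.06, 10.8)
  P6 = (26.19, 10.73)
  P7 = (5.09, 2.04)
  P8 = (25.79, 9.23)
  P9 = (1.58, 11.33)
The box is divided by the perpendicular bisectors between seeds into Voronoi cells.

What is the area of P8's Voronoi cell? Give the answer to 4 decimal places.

Area of P8's cell: 22.7934

1. box [0,37]×[0,15]: [(0, 0) (37, 0) (37, 15) (0, 15)]
2. ⊥bis P8·P0 via (31.005,10.355): [(0, 0) (33.2388, 0) (30.003, 15) (0, 15)]  |A|=474.3134
3. ⊥bis P8·P1 via (21.1,5.955): [(25.2583, 0) (33.2388, 0) (30.003, 15) (14.7839, 15)]  |A|=173.9963
4. ⊥bis P8·P2 via (26.845,8.685): [(23.5915, 2.387) (30.0337, 14.8576) (30.003, 15) (14.7839, 15)]  |A|=96.6292
5. ⊥bis P8·P3 via (24.17,6.34): [(18.6836, 9.4154) (25.3049, 5.7038) (30.0337, 14.8576) (30.003, 15) (14.7839, 15)]  |A|=82.4686
6. ⊥bis P8·P4 via (30.82,11.145): [(18.6836, 9.4154) (25.3049, 5.7038) (29.6726, 14.1587) (29.3523, 15) (14.7839, 15)]  |A|=82.1584
7. ⊥bis P8·P5 via (20.425,10.015): [(20.2119, 8.5587) (25.3049, 5.7038) (29.6726, 14.1587) (29.3523, 15) (21.1544, 15)]  |A|=59.0444
8. ⊥bis P8·P6 via (25.99,9.98): [(20.6291, 11.4096) (20.2119, 8.5587) (25.3049, 5.7038) (27.3295, 9.6228)]  |A|=22.7934
9. ⊥bis P8·P7 via (15.44,5.635): [(20.6291, 11.4096) (20.2119, 8.5587) (25.3049, 5.7038) (27.3295, 9.6228)]  |A|=22.7934
10. ⊥bis P8·P9 via (13.685,10.28): [(20.6291, 11.4096) (20.2119, 8.5587) (25.3049, 5.7038) (27.3295, 9.6228)]  |A|=22.7934
11. canonical 4-gon: [(20.6291, 11.4096) (20.2119, 8.5587) (25.3049, 5.7038) (27.3295, 9.6228)]
12. shoelace: 22.7934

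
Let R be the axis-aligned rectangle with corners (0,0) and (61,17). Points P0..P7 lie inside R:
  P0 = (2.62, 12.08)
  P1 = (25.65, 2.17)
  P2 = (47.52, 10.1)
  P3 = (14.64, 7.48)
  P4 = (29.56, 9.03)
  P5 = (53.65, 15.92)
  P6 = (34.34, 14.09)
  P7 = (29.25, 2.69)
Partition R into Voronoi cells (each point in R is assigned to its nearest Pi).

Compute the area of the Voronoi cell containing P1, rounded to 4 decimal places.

1. box [0,61]×[0,17]: [(0, 0) (61, 0) (61, 17) (0, 17)]
2. ⊥bis P1·P0 via (14.135,7.125): [(11.0691, 0) (61, 0) (61, 17) (18.3843, 17)]  |A|=786.6465
3. ⊥bis P1·P2 via (36.585,6.135): [(11.0691, 0) (38.8095, 0) (32.6454, 17) (18.3843, 17)]  |A|=357.0133
4. ⊥bis P1·P3 via (20.145,4.825): [(17.818, 0) (38.8095, 0) (32.6454, 17) (26.0169, 17)]  |A|=234.7708
5. ⊥bis P1·P4 via (27.605,5.6): [(22.0467, 8.7681) (17.818, 0) (37.4301, 0)]  |A|=85.9802
6. ⊥bis P1·P5 via (39.65,9.045): [(22.0467, 8.7681) (17.818, 0) (37.4301, 0)]  |A|=85.9802
7. ⊥bis P1·P6 via (29.995,8.13): [(22.0467, 8.7681) (17.818, 0) (37.4301, 0)]  |A|=85.9802
8. ⊥bis P1·P7 via (27.45,2.43): [(26.9371, 5.9807) (22.0467, 8.7681) (17.818, 0) (27.801, 0)]  |A|=57.186
9. canonical 4-gon: [(26.9371, 5.9807) (22.0467, 8.7681) (17.818, 0) (27.801, 0)]
10. shoelace: 57.186

Area of P1's cell: 57.1860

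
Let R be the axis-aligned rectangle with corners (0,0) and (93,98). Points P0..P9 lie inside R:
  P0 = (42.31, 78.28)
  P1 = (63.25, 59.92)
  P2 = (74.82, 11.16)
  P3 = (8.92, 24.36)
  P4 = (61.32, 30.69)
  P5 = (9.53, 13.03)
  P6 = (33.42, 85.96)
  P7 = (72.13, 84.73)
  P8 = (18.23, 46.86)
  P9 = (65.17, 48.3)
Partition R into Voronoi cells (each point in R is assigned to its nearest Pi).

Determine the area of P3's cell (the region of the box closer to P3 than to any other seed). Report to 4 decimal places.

Area of P3's cell: 523.6594

1. box [0,93]×[0,98]: [(0, 0) (93, 0) (93, 98) (0, 98)]
2. ⊥bis P3·P0 via (25.615,51.32): [(0, 67.1821) (0, 0) (93, 0) (93, 9.5918)]  |A|=3569.9862
3. ⊥bis P3·P1 via (36.085,42.14): [(33.1173, 46.6742) (0, 67.1821) (0, 0) (63.6664, 0)]  |A|=2598.234
4. ⊥bis P3·P2 via (41.87,17.76): [(44.2536, 29.6597) (33.1173, 46.6742) (0, 67.1821) (0, 0) (38.3126, 0)]  |A|=2222.2403
5. ⊥bis P3·P4 via (35.12,27.525): [(38.3952, 0.4125) (32.7816, 46.8821) (0, 67.1821) (0, 0) (38.3126, 0)]  |A|=2002.3342
6. ⊥bis P3·P5 via (9.225,18.695): [(36.0125, 20.1372) (32.7816, 46.8821) (0, 67.1821) (0, 18.1983)]  |A|=1287.5899
7. ⊥bis P3·P6 via (21.17,55.16): [(36.0125, 20.1372) (32.7816, 46.8821) (16.2611, 57.1124) (0, 63.5799) (0, 18.1983)]  |A|=1258.3018
8. ⊥bis P3·P7 via (40.525,54.545): [(36.0125, 20.1372) (32.7816, 46.8821) (16.2611, 57.1124) (0, 63.5799) (0, 18.1983)]  |A|=1258.3018
9. ⊥bis P3·P8 via (13.575,35.61): [(36.0125, 20.1372) (35.2255, 26.6515) (0, 41.227) (0, 18.1983)]  |A|=523.6594
10. ⊥bis P3·P9 via (37.045,36.33): [(36.0125, 20.1372) (35.2255, 26.6515) (0, 41.227) (0, 18.1983)]  |A|=523.6594
11. canonical 4-gon: [(36.0125, 20.1372) (35.2255, 26.6515) (0, 41.227) (0, 18.1983)]
12. shoelace: 523.6594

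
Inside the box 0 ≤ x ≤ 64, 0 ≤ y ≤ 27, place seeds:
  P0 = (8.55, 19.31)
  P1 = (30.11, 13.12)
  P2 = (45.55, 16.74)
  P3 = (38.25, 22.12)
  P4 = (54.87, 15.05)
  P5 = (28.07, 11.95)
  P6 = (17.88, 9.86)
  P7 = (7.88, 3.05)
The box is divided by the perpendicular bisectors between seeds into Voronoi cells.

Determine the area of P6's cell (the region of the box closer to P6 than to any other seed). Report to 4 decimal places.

1. box [0,64]×[0,27]: [(0, 0) (64, 0) (64, 27) (0, 27)]
2. ⊥bis P6·P0 via (13.215,14.585): [(0, 1.5378) (0, 0) (64, 0) (64, 27) (25.7897, 27)]  |A|=1399.6691
3. ⊥bis P6·P1 via (23.995,11.49): [(21.096, 22.3659) (0, 1.5378) (0, 0) (27.0577, 0)]  |A|=318.8059
4. ⊥bis P6·P2 via (31.715,13.3): [(21.096, 22.3659) (0, 1.5378) (0, 0) (27.0577, 0)]  |A|=318.8059
5. ⊥bis P6·P3 via (28.065,15.99): [(21.096, 22.3659) (0, 1.5378) (0, 0) (27.0577, 0)]  |A|=318.8059
6. ⊥bis P6·P4 via (36.375,12.455): [(21.096, 22.3659) (0, 1.5378) (0, 0) (27.0577, 0)]  |A|=318.8059
7. ⊥bis P6·P5 via (22.975,10.905): [(20.7038, 21.9787) (0, 1.5378) (0, 0) (25.2116, 0)]  |A|=292.9784
8. ⊥bis P6·P7 via (12.88,6.455): [(20.7038, 21.9787) (9.7041, 11.1186) (17.2759, 0) (25.2116, 0)]  |A|=189.4749
9. canonical 4-gon: [(20.7038, 21.9787) (9.7041, 11.1186) (17.2759, 0) (25.2116, 0)]
10. shoelace: 189.4749

Area of P6's cell: 189.4749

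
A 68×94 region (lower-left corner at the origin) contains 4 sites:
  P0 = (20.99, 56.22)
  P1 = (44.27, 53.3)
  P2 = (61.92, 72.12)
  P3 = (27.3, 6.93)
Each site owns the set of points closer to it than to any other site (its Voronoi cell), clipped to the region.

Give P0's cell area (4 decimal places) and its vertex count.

Area of P0's cell: 2077.6153 (5 vertices)

1. box [0,68]×[0,94]: [(0, 0) (68, 0) (68, 94) (0, 94)]
2. ⊥bis P0·P1 via (32.63,54.76): [(0, 0) (25.7615, 0) (37.5519, 94) (0, 94)]  |A|=2975.7267
3. ⊥bis P0·P2 via (41.455,64.17): [(0, 0) (25.7615, 0) (35.6762, 79.0459) (29.867, 94) (0, 94)]  |A|=2918.2667
4. ⊥bis P0·P3 via (24.145,31.575): [(0, 28.484) (29.8129, 32.3006) (35.6762, 79.0459) (29.867, 94) (0, 94)]  |A|=2077.6153
5. canonical 5-gon: [(0, 28.484) (29.8129, 32.3006) (35.6762, 79.0459) (29.867, 94) (0, 94)]
6. shoelace: 2077.6153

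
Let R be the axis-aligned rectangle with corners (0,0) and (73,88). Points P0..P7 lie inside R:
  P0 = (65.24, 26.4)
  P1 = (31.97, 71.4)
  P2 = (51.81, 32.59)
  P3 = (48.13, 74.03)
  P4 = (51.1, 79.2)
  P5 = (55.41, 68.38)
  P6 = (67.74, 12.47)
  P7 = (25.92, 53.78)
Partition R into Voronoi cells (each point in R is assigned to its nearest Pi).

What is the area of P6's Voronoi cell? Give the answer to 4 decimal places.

Area of P6's cell: 562.2409

1. box [0,73]×[0,88]: [(0, 0) (73, 0) (73, 88) (0, 88)]
2. ⊥bis P6·P0 via (66.49,19.435): [(0, 7.5021) (0, 0) (73, 0) (73, 20.6033)]  |A|=1025.8494
3. ⊥bis P6·P1 via (49.855,41.935): [(0, 7.5021) (0, 0) (73, 0) (73, 20.6033)]  |A|=1025.8494
4. ⊥bis P6·P2 via (59.775,22.53): [(52.7519, 16.9694) (31.319, 0) (73, 0) (73, 20.6033)]  |A|=562.2409
5. ⊥bis P6·P3 via (57.935,43.25): [(52.7519, 16.9694) (31.319, 0) (73, 0) (73, 20.6033)]  |A|=562.2409
6. ⊥bis P6·P4 via (59.42,45.835): [(52.7519, 16.9694) (31.319, 0) (73, 0) (73, 20.6033)]  |A|=562.2409
7. ⊥bis P6·P5 via (61.575,40.425): [(52.7519, 16.9694) (31.319, 0) (73, 0) (73, 20.6033)]  |A|=562.2409
8. ⊥bis P6·P7 via (46.83,33.125): [(52.7519, 16.9694) (31.319, 0) (73, 0) (73, 20.6033)]  |A|=562.2409
9. canonical 4-gon: [(52.7519, 16.9694) (31.319, 0) (73, 0) (73, 20.6033)]
10. shoelace: 562.2409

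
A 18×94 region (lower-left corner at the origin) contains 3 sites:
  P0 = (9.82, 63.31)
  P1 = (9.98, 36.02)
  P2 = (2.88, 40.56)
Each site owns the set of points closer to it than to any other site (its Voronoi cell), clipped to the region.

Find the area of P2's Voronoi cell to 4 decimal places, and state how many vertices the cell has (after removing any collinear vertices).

Area of P2's cell: 175.8486 (3 vertices)

1. box [0,18]×[0,94]: [(0, 0) (18, 0) (18, 94) (0, 94)]
2. ⊥bis P2·P0 via (6.35,51.935): [(0, 53.8721) (0, 0) (18, 0) (18, 48.3811)]  |A|=920.2789
3. ⊥bis P2·P1 via (6.43,38.29): [(13.7179, 49.6874) (0, 53.8721) (0, 28.2343)]  |A|=175.8486
4. canonical 3-gon: [(13.7179, 49.6874) (0, 53.8721) (0, 28.2343)]
5. shoelace: 175.8486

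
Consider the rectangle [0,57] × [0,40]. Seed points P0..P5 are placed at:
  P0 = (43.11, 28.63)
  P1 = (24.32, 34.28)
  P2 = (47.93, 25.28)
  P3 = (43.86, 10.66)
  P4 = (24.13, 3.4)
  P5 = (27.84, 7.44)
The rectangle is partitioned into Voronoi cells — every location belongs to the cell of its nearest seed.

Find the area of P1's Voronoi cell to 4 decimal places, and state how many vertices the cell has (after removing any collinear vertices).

Area of P1's cell: 673.9136 (5 vertices)

1. box [0,57]×[0,40]: [(0, 0) (57, 0) (57, 40) (0, 40)]
2. ⊥bis P1·P0 via (33.715,31.455): [(0, 0) (24.2567, 0) (36.2844, 40) (0, 40)]  |A|=1210.823
3. ⊥bis P1·P2 via (36.125,29.78): [(0, 0) (24.2567, 0) (36.2844, 40) (0, 40)]  |A|=1210.823
4. ⊥bis P1·P3 via (34.09,22.47): [(0, 0) (6.9282, 0) (29.9945, 19.082) (36.2844, 40) (0, 40)]  |A|=1045.4919
5. ⊥bis P1·P4 via (24.225,18.84): [(0, 18.9891) (29.6616, 18.8065) (29.9945, 19.082) (36.2844, 40) (0, 40)]  |A|=698.721
6. ⊥bis P1·P5 via (26.08,20.86): [(0, 18.9891) (11.2846, 18.9196) (30.7118, 21.4675) (36.2844, 40) (0, 40)]  |A|=673.9136
7. canonical 5-gon: [(0, 18.9891) (11.2846, 18.9196) (30.7118, 21.4675) (36.2844, 40) (0, 40)]
8. shoelace: 673.9136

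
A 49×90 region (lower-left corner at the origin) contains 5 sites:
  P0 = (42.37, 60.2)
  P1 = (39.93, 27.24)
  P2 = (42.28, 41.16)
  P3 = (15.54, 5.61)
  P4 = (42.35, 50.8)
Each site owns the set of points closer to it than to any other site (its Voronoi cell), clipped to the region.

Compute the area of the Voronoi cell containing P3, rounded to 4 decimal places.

1. box [0,49]×[0,90]: [(0, 0) (49, 0) (49, 90) (0, 90)]
2. ⊥bis P3·P0 via (28.955,32.905): [(0, 47.1359) (0, 0) (49, 0) (49, 23.0532)]  |A|=1719.6331
3. ⊥bis P3·P1 via (27.735,16.425): [(0.8853, 46.7008) (0, 47.1359) (0, 0) (42.3013, 0)]  |A|=1008.6163
4. ⊥bis P3·P2 via (28.91,23.385): [(6.8416, 39.9844) (0, 45.1305) (0, 0) (42.3013, 0)]  |A|=1000.0793
5. ⊥bis P3·P4 via (28.945,28.205): [(6.8416, 39.9844) (0, 45.1305) (0, 0) (42.3013, 0)]  |A|=1000.0793
6. canonical 4-gon: [(6.8416, 39.9844) (0, 45.1305) (0, 0) (42.3013, 0)]
7. shoelace: 1000.0793

Area of P3's cell: 1000.0793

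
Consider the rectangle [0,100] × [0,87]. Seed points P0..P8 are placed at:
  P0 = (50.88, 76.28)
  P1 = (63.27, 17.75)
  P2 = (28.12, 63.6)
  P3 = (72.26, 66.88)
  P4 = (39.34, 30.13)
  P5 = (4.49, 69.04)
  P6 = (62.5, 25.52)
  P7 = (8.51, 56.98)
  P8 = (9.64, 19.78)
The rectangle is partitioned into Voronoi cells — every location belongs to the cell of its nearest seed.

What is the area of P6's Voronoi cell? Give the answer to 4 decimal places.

1. box [0,100]×[0,87]: [(0, 0) (100, 0) (100, 87) (0, 87)]
2. ⊥bis P6·P0 via (56.69,50.9): [(0, 37.9225) (0, 0) (100, 0) (100, 60.8145)]  |A|=4936.8522
3. ⊥bis P6·P1 via (62.885,21.635): [(0, 37.9225) (0, 15.4032) (100, 25.3131) (100, 60.8145)]  |A|=2901.0414
4. ⊥bis P6·P2 via (45.31,44.56): [(50.8521, 49.5636) (14.62, 16.852) (100, 25.3131) (100, 60.8145)]  |A|=2115.5886
5. ⊥bis P6·P3 via (67.38,46.2): [(52.0064, 49.8278) (50.8521, 49.5636) (14.62, 16.852) (100, 25.3131) (100, 38.5024)]  |A|=1580.1691
6. ⊥bis P6·P4 via (50.92,27.825): [(55.1519, 49.0855) (49.4223, 20.3009) (100, 25.3131) (100, 38.5024)]  |A|=1009.3314
7. ⊥bis P6·P5 via (33.495,47.28): [(55.1519, 49.0855) (49.4223, 20.3009) (100, 25.3131) (100, 38.5024)]  |A|=1009.3314
8. ⊥bis P6·P7 via (35.505,41.25): [(55.1519, 49.0855) (49.4223, 20.3009) (100, 25.3131) (100, 38.5024)]  |A|=1009.3314
9. ⊥bis P6·P8 via (36.07,22.65): [(55.1519, 49.0855) (49.4223, 20.3009) (100, 25.3131) (100, 38.5024)]  |A|=1009.3314
10. canonical 4-gon: [(55.1519, 49.0855) (49.4223, 20.3009) (100, 25.3131) (100, 38.5024)]
11. shoelace: 1009.3314

Area of P6's cell: 1009.3314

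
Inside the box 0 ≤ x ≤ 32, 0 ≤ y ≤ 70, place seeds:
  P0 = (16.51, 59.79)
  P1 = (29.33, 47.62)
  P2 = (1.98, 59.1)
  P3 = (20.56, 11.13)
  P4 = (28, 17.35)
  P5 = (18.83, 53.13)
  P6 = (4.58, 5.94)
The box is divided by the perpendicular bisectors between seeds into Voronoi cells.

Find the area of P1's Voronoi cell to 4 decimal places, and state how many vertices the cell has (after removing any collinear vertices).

Area of P1's cell: 278.6492 (4 vertices)

1. box [0,32]×[0,70]: [(0, 0) (32, 0) (32, 70) (0, 70)]
2. ⊥bis P1·P0 via (22.92,53.705): [(0, 29.5608) (0, 0) (32, 0) (32, 63.27)]  |A|=1485.2929
3. ⊥bis P1·P2 via (15.655,53.36): [(10.1561, 40.2594) (0, 16.0635) (0, 0) (32, 0) (32, 63.27)]  |A|=1416.7526
4. ⊥bis P1·P3 via (24.945,29.375): [(10.1561, 40.2594) (7.3613, 33.6011) (32, 27.6794) (32, 63.27)]  |A|=479.0194
5. ⊥bis P1·P4 via (28.665,32.485): [(10.1561, 40.2594) (7.3613, 33.6011) (8.2779, 33.3808) (32, 32.3385) (32, 63.27)]  |A|=423.758
6. ⊥bis P1·P5 via (24.08,50.375): [(29.4213, 60.5536) (15.0069, 33.0851) (32, 32.3385) (32, 63.27)]  |A|=278.6492
7. ⊥bis P1·P6 via (16.955,26.78): [(29.4213, 60.5536) (15.0069, 33.0851) (32, 32.3385) (32, 63.27)]  |A|=278.6492
8. canonical 4-gon: [(29.4213, 60.5536) (15.0069, 33.0851) (32, 32.3385) (32, 63.27)]
9. shoelace: 278.6492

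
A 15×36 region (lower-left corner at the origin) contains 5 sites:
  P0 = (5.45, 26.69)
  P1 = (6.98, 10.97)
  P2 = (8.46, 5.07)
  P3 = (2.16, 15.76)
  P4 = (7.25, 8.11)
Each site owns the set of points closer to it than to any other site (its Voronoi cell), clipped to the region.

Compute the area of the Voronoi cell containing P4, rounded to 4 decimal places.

1. box [0,15]×[0,36]: [(0, 0) (15, 0) (15, 36) (0, 36)]
2. ⊥bis P4·P0 via (6.35,17.4): [(0, 16.7848) (0, 0) (15, 0) (15, 18.238)]  |A|=262.6712
3. ⊥bis P4·P1 via (7.115,9.54): [(0, 8.8683) (0, 0) (15, 0) (15, 10.2844)]  |A|=143.6452
4. ⊥bis P4·P2 via (7.855,6.59): [(0, 8.8683) (0, 3.4635) (15, 9.4339) (15, 10.2844)]  |A|=46.9147
5. ⊥bis P4·P3 via (4.705,11.935): [(0.1118, 8.8789) (0, 8.8045) (0, 3.4635) (15, 9.4339) (15, 10.2844)]  |A|=46.9111
6. canonical 5-gon: [(0.1118, 8.8789) (0, 8.8045) (0, 3.4635) (15, 9.4339) (15, 10.2844)]
7. shoelace: 46.9111

Area of P4's cell: 46.9111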